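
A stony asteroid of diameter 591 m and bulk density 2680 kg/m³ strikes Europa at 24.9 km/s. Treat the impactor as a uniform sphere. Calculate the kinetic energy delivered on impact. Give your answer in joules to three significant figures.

E ≈ 8.98 × 10^19 J

v = 24900 m/s.
Mass m = (π/6) ρ d³ = (π/6) × 2680 × (591)³ = 2.897 × 10^11 kg
E = ½ m v² = 0.5 × 2.897 × 10^11 × (24900)² = 8.981 × 10^19 J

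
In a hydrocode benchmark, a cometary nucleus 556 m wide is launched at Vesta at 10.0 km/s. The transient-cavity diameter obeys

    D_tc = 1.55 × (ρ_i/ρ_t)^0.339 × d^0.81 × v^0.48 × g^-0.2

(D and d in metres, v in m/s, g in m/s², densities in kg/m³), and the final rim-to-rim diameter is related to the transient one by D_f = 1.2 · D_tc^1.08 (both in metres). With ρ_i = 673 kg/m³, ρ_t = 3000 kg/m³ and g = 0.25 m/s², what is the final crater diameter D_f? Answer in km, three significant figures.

v = 10000 m/s.
(ρ_i/ρ_t)^0.339 = (673/3000)^0.339 = 0.6025
d^0.81 = 556^0.81 = 167.3
v^0.48 = 10000^0.48 = 83.18
g^-0.2 = 0.25^-0.2 = 1.320
D_tc = 1.55 × 0.6025 × 167.3 × 83.18 × 1.320 = 17150 m
D_f = 1.2 × (17150)^1.08 = 44894 m
     = 44.89 km

D_f ≈ 44.9 km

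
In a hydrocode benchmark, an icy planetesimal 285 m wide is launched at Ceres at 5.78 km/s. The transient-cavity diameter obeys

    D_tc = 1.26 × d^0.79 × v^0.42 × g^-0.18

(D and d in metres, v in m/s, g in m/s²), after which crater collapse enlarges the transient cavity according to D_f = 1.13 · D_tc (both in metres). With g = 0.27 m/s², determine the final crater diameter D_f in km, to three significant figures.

v = 5780 m/s.
d^0.79 = 285^0.79 = 86.96
v^0.42 = 5780^0.42 = 38.02
g^-0.18 = 0.27^-0.18 = 1.266
D_tc = 1.26 × 86.96 × 38.02 × 1.266 = 5274 m
D_f = 1.13 × 5274 = 5960 m
     = 5.960 km

D_f ≈ 5.96 km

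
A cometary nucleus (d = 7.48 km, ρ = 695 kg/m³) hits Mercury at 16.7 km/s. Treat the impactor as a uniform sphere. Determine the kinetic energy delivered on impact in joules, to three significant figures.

d = 7480 m; v = 16700 m/s.
Mass m = (π/6) ρ d³ = (π/6) × 695 × (7480)³ = 1.523 × 10^14 kg
E = ½ m v² = 0.5 × 1.523 × 10^14 × (16700)² = 2.124 × 10^22 J

E ≈ 2.12 × 10^22 J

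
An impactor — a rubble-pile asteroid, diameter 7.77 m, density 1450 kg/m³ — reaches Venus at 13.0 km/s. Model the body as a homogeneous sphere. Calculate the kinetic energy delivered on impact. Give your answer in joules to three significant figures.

E ≈ 3.01 × 10^13 J

v = 13000 m/s.
Mass m = (π/6) ρ d³ = (π/6) × 1450 × (7.77)³ = 3.561 × 10^5 kg
E = ½ m v² = 0.5 × 3.561 × 10^5 × (13000)² = 3.009 × 10^13 J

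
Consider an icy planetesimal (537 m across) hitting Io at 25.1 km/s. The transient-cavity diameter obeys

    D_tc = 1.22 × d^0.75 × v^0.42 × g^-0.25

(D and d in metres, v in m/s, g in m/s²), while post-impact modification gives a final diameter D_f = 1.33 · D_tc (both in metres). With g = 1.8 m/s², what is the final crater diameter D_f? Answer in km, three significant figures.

D_f ≈ 11.0 km

v = 25100 m/s.
d^0.75 = 537^0.75 = 111.6
v^0.42 = 25100^0.42 = 70.45
g^-0.25 = 1.8^-0.25 = 0.8633
D_tc = 1.22 × 111.6 × 70.45 × 0.8633 = 8281 m
D_f = 1.33 × 8281 = 11014 m
     = 11.01 km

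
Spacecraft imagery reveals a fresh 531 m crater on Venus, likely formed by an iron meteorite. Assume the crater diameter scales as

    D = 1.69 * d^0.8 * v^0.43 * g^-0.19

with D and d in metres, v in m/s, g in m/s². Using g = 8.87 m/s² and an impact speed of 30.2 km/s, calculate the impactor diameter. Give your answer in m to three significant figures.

Rearranging for d: d = [D / (1.69 · 30200^0.43 · 8.87^-0.19)]^(1/0.8).
30200^0.43 = 84.41
8.87^-0.19 = 0.6605
Denominator = 1.69 × 84.41 × 0.6605 = 94.22
D / 94.22 = 531 / 94.22 = 5.636
d = 5.636^(1/0.8) = 5.636^1.25 = 8.684 m

d ≈ 8.68 m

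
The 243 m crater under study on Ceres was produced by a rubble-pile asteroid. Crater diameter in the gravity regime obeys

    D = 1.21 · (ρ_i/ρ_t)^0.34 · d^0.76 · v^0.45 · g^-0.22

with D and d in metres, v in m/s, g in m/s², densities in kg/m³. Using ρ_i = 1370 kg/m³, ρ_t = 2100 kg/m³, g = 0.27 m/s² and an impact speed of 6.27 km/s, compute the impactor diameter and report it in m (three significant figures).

d ≈ 5.01 m

Rearranging for d: d = [D / (1.21 · (1370/2100)^0.34 · 6270^0.45 · 0.27^-0.22)]^(1/0.76).
(1370/2100)^0.34 = 0.8648
6270^0.45 = 51.14
0.27^-0.22 = 1.334
Denominator = 1.21 × 0.8648 × 51.14 × 1.334 = 71.39
D / 71.39 = 243 / 71.39 = 3.404
d = 3.404^(1/0.76) = 3.404^1.3158 = 5.012 m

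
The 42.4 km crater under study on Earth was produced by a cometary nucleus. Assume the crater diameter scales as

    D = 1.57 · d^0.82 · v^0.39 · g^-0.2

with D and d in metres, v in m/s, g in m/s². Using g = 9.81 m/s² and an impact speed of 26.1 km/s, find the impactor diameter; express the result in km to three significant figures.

Rearranging for d: d = [D / (1.57 · 26100^0.39 · 9.81^-0.2)]^(1/0.82).
D = 42400 m.
26100^0.39 = 52.78
9.81^-0.2 = 0.6334
Denominator = 1.57 × 52.78 × 0.6334 = 52.49
D / 52.49 = 42400 / 52.49 = 807.8
d = 807.8^(1/0.82) = 807.8^1.2195 = 3511 m

d ≈ 3.51 km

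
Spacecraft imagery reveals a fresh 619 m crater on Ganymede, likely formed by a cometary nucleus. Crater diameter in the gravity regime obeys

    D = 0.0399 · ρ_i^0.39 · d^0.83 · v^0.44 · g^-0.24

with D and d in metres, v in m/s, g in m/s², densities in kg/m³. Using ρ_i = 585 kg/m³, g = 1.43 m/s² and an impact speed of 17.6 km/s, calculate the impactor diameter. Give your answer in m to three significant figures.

Rearranging for d: d = [D / (0.0399 · 585^0.39 · 17600^0.44 · 1.43^-0.24)]^(1/0.83).
585^0.39 = 12.00
17600^0.44 = 73.79
1.43^-0.24 = 0.9177
Denominator = 0.0399 × 12.00 × 73.79 × 0.9177 = 32.42
D / 32.42 = 619 / 32.42 = 19.09
d = 19.09^(1/0.83) = 19.09^1.2048 = 34.92 m

d ≈ 34.9 m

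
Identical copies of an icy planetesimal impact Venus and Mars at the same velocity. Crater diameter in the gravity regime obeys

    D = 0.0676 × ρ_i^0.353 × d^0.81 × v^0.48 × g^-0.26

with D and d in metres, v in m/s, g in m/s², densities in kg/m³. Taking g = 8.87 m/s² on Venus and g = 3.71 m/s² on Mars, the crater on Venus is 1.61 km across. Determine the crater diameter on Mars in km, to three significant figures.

D ≈ 2.02 km

All impactor-dependent factors cancel in the ratio, leaving D_Mars/D_Venus = (g_Mars/g_Venus)^-0.26.
(3.71/8.87)^-0.26 = 0.4183^-0.26 = 1.254
D_Mars = 1.254 × 1.61 km = 2.02 km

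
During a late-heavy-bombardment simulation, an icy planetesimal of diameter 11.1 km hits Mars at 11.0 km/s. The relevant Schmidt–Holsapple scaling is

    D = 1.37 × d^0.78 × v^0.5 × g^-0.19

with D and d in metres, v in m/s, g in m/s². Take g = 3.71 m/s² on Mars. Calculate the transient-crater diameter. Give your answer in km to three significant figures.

D ≈ 160 km

In SI units: d = 11100 m, v = 11000 m/s.
d^0.78 = 11100^0.78 = 1430
v^0.5 = 11000^0.5 = 104.9
g^-0.19 = 3.71^-0.19 = 0.7795
D = 1.37 × 1430 × 104.9 × 0.7795 = 1.602 × 10^5 m
   = 160.2 km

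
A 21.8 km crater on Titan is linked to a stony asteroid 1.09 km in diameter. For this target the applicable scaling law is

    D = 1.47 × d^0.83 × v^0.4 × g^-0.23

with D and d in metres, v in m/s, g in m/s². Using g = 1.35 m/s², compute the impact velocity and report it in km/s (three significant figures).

Rearranging for v: v = [D / (1.47 · 1090^0.83 · 1.35^-0.23)]^(1/0.4).
D = 21800 m.
1090^0.83 = 331.9
1.35^-0.23 = 0.9333
Denominator = 1.47 × 331.9 × 0.9333 = 455.4
D / 455.4 = 21800 / 455.4 = 47.87
v = 47.87^(1/0.4) = 47.87^2.5 = 15855 m/s

v ≈ 15.9 km/s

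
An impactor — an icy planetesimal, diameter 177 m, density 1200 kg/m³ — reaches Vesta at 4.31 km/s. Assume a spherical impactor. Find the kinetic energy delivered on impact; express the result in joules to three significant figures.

v = 4310 m/s.
Mass m = (π/6) ρ d³ = (π/6) × 1200 × (177)³ = 3.484 × 10^9 kg
E = ½ m v² = 0.5 × 3.484 × 10^9 × (4310)² = 3.236 × 10^16 J

E ≈ 3.24 × 10^16 J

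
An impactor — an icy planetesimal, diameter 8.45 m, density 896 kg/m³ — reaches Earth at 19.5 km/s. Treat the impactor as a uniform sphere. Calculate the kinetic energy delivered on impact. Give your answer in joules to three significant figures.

v = 19500 m/s.
Mass m = (π/6) ρ d³ = (π/6) × 896 × (8.45)³ = 2.831 × 10^5 kg
E = ½ m v² = 0.5 × 2.831 × 10^5 × (19500)² = 5.382 × 10^13 J

E ≈ 5.38 × 10^13 J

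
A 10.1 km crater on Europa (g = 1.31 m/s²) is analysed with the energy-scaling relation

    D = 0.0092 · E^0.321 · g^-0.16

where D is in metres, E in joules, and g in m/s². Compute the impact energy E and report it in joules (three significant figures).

E ≈ 7.52 × 10^18 J

Rearranging: E = [D / (0.0092 · g^-0.16)]^(1/0.321).
D = 10100 m.
g^-0.16 = 1.31^-0.16 = 0.9577
D / (0.0092 × 0.9577) = 10100 / (8.811 × 10^-3) = 1.146 × 10^6
E = (1.146 × 10^6)^3.1153 = 7.519 × 10^18 J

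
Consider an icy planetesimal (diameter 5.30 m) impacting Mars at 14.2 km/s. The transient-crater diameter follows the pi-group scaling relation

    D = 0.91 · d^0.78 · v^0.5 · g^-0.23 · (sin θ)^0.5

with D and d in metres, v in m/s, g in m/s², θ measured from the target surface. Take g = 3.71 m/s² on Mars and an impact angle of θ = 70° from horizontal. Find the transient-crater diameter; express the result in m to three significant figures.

In SI units: v = 14200 m/s.
d^0.78 = 5.3^0.78 = 3.672
v^0.5 = 14200^0.5 = 119.2
g^-0.23 = 3.71^-0.23 = 0.7397
(sin 70°)^0.5 = 0.9397^0.5 = 0.9694
D = 0.91 × 3.672 × 119.2 × 0.7397 × 0.9694 = 285.6 m

D ≈ 286 m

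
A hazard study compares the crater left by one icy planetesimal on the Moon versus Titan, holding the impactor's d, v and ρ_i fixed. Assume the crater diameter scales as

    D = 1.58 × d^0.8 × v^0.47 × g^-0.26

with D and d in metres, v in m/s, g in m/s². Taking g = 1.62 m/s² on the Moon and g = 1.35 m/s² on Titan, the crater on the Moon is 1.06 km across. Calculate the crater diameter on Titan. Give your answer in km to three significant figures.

D ≈ 1.11 km

All impactor-dependent factors cancel in the ratio, leaving D_Titan/D_Moon = (g_Titan/g_Moon)^-0.26.
(1.35/1.62)^-0.26 = 0.8333^-0.26 = 1.049
D_Titan = 1.049 × 1.06 km = 1.11 km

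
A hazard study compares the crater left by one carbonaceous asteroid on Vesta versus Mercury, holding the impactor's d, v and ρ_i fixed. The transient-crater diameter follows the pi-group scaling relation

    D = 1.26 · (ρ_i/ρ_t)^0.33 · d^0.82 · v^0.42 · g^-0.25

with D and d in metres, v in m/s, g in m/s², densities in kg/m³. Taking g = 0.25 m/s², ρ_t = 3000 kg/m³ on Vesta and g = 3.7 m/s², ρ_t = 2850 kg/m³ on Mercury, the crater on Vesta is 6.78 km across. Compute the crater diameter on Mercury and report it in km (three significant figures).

D ≈ 3.52 km

The impactor-only factors (d, v, ρ_i) cancel in the ratio, leaving D_Mercury/D_Vesta = (g_Mercury/g_Vesta)^-0.25 · (ρ_t,Vesta/ρ_t,Mercury)^0.33.
(3.7/0.25)^-0.25 = 14.80^-0.25 = 0.5098
(3000/2850)^0.33 = 1.053^0.33 = 1.017
Ratio = 0.5098 × 1.017 = 0.5185
D_Mercury = 0.5185 × 6.78 km = 3.52 km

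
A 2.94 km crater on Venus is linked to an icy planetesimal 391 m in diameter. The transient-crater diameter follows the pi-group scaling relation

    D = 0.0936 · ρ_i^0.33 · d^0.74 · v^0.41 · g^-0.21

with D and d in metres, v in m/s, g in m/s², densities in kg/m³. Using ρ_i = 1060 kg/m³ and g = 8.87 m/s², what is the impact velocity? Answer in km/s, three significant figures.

v ≈ 21.9 km/s

Rearranging for v: v = [D / (0.0936 · 1060^0.33 · 391^0.74 · 8.87^-0.21)]^(1/0.41).
D = 2940 m.
1060^0.33 = 9.962
391^0.74 = 82.83
8.87^-0.21 = 0.6323
Denominator = 0.0936 × 9.962 × 82.83 × 0.6323 = 48.84
D / 48.84 = 2940 / 48.84 = 60.20
v = 60.20^(1/0.41) = 60.20^2.439 = 21900 m/s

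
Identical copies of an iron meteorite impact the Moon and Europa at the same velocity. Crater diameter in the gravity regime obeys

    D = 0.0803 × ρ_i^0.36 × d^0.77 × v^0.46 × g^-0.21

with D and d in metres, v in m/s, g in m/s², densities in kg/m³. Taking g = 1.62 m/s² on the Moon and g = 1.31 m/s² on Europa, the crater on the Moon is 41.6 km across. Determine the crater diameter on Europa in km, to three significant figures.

All impactor-dependent factors cancel in the ratio, leaving D_Europa/D_Moon = (g_Europa/g_Moon)^-0.21.
(1.31/1.62)^-0.21 = 0.8086^-0.21 = 1.046
D_Europa = 1.046 × 41.6 km = 43.5 km

D ≈ 43.5 km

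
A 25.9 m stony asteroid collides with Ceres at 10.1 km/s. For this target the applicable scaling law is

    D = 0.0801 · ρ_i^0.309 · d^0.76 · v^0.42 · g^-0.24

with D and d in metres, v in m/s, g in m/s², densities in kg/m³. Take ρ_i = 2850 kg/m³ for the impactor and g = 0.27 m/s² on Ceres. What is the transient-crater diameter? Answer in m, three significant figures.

In SI units: v = 10100 m/s.
ρ_i^0.309 = 2850^0.309 = 11.68
d^0.76 = 25.9^0.76 = 11.86
v^0.42 = 10100^0.42 = 48.06
g^-0.24 = 0.27^-0.24 = 1.369
D = 0.0801 × 11.68 × 11.86 × 48.06 × 1.369 = 730.0 m

D ≈ 730 m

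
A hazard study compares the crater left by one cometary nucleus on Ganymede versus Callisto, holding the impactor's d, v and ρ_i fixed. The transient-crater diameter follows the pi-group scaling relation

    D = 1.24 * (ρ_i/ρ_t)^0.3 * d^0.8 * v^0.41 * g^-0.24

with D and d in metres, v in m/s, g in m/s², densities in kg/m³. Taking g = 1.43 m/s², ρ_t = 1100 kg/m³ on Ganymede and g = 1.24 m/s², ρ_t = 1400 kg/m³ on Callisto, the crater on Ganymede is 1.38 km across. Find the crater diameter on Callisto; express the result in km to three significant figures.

The impactor-only factors (d, v, ρ_i) cancel in the ratio, leaving D_Callisto/D_Ganymede = (g_Callisto/g_Ganymede)^-0.24 · (ρ_t,Ganymede/ρ_t,Callisto)^0.3.
(1.24/1.43)^-0.24 = 0.8671^-0.24 = 1.035
(1100/1400)^0.3 = 0.7857^0.3 = 0.9302
Ratio = 1.035 × 0.9302 = 0.9628
D_Callisto = 0.9628 × 1.38 km = 1.33 km

D ≈ 1.33 km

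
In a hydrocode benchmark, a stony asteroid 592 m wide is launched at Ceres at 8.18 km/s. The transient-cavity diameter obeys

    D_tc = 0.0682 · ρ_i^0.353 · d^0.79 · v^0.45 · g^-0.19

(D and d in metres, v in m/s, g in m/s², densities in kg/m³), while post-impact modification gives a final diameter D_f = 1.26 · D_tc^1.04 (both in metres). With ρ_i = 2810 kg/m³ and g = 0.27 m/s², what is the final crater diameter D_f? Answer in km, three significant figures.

D_f ≈ 23.7 km

v = 8180 m/s.
ρ_i^0.353 = 2810^0.353 = 16.50
d^0.79 = 592^0.79 = 154.9
v^0.45 = 8180^0.45 = 57.64
g^-0.19 = 0.27^-0.19 = 1.282
D_tc = 0.0682 × 16.50 × 154.9 × 57.64 × 1.282 = 12880 m
D_f = 1.26 × (12880)^1.04 = 23696 m
     = 23.70 km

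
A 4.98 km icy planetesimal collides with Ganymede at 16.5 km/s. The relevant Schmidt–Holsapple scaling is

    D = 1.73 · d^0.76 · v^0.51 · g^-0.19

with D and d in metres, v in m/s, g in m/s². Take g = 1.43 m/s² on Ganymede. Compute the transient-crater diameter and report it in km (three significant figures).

D ≈ 148 km

In SI units: d = 4980 m, v = 16500 m/s.
d^0.76 = 4980^0.76 = 645.5
v^0.51 = 16500^0.51 = 141.6
g^-0.19 = 1.43^-0.19 = 0.9343
D = 1.73 × 645.5 × 141.6 × 0.9343 = 1.477 × 10^5 m
   = 147.7 km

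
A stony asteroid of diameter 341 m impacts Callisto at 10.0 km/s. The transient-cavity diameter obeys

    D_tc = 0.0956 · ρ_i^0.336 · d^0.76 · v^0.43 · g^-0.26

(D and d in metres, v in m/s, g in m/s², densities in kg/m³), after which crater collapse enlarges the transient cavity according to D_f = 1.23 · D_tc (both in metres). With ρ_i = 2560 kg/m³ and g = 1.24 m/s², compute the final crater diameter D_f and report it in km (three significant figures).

v = 10000 m/s.
ρ_i^0.336 = 2560^0.336 = 13.97
d^0.76 = 341^0.76 = 84.12
v^0.43 = 10000^0.43 = 52.48
g^-0.26 = 1.24^-0.26 = 0.9456
D_tc = 0.0956 × 13.97 × 84.12 × 52.48 × 0.9456 = 5575 m
D_f = 1.23 × 5575 = 6857 m
     = 6.857 km

D_f ≈ 6.86 km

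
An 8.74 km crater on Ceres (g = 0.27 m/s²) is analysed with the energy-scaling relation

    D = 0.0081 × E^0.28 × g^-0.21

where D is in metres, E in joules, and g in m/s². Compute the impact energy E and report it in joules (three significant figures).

E ≈ 1.32 × 10^21 J

Rearranging: E = [D / (0.0081 · g^-0.21)]^(1/0.28).
D = 8740 m.
g^-0.21 = 0.27^-0.21 = 1.316
D / (0.0081 × 1.316) = 8740 / (0.01066) = 8.199 × 10^5
E = (8.199 × 10^5)^3.5714 = 1.319 × 10^21 J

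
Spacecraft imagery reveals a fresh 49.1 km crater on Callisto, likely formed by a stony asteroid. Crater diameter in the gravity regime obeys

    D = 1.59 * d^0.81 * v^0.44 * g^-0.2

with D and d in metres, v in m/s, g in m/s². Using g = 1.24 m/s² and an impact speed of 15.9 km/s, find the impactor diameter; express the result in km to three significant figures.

Rearranging for d: d = [D / (1.59 · 15900^0.44 · 1.24^-0.2)]^(1/0.81).
D = 49100 m.
15900^0.44 = 70.57
1.24^-0.2 = 0.9579
Denominator = 1.59 × 70.57 × 0.9579 = 107.5
D / 107.5 = 49100 / 107.5 = 456.7
d = 456.7^(1/0.81) = 456.7^1.2346 = 1921 m

d ≈ 1.92 km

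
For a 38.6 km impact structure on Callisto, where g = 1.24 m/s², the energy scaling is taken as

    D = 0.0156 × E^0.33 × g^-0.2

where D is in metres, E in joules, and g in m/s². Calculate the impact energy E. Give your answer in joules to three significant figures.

Rearranging: E = [D / (0.0156 · g^-0.2)]^(1/0.33).
D = 38600 m.
g^-0.2 = 1.24^-0.2 = 0.9579
D / (0.0156 × 0.9579) = 38600 / (0.01494) = 2.584 × 10^6
E = (2.584 × 10^6)^3.0303 = 2.699 × 10^19 J

E ≈ 2.70 × 10^19 J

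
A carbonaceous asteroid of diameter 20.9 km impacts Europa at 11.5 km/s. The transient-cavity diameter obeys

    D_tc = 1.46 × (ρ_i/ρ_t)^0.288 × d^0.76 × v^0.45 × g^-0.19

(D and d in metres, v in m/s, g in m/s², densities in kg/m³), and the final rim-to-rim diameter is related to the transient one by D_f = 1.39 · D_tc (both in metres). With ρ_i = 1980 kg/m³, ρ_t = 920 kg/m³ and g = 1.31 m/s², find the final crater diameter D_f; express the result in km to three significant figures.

D_f ≈ 310 km

In SI: d = 20900 m, v = 11500 m/s.
(ρ_i/ρ_t)^0.288 = (1980/920)^0.288 = 1.247
d^0.76 = 20900^0.76 = 1920
v^0.45 = 11500^0.45 = 67.19
g^-0.19 = 1.31^-0.19 = 0.9500
D_tc = 1.46 × 1.247 × 1920 × 67.19 × 0.9500 = 2.231 × 10^5 m
D_f = 1.39 × 2.231 × 10^5 = 3.101 × 10^5 m
     = 310.1 km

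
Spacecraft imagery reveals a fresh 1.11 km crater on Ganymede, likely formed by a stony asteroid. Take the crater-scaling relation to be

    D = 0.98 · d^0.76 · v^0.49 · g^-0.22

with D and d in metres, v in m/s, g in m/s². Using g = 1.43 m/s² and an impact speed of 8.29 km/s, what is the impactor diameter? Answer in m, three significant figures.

d ≈ 34.4 m

Rearranging for d: d = [D / (0.98 · 8290^0.49 · 1.43^-0.22)]^(1/0.76).
D = 1110 m.
8290^0.49 = 83.19
1.43^-0.22 = 0.9243
Denominator = 0.98 × 83.19 × 0.9243 = 75.35
D / 75.35 = 1110 / 75.35 = 14.73
d = 14.73^(1/0.76) = 14.73^1.3158 = 34.44 m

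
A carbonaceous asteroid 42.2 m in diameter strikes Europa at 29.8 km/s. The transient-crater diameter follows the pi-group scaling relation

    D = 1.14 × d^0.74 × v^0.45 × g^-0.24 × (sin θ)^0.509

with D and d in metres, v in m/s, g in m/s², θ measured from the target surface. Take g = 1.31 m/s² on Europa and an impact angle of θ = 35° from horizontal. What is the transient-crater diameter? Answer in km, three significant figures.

In SI units: v = 29800 m/s.
d^0.74 = 42.2^0.74 = 15.95
v^0.45 = 29800^0.45 = 103.1
g^-0.24 = 1.31^-0.24 = 0.9372
(sin 35°)^0.509 = 0.5736^0.509 = 0.7536
D = 1.14 × 15.95 × 103.1 × 0.9372 × 0.7536 = 1324 m
   = 1.324 km

D ≈ 1.32 km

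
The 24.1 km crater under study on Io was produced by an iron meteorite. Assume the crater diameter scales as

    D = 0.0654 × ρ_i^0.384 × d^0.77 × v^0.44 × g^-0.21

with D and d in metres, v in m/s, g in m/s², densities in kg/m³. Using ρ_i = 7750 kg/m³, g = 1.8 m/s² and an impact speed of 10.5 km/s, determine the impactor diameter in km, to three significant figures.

d ≈ 1.15 km

Rearranging for d: d = [D / (0.0654 · 7750^0.384 · 10500^0.44 · 1.8^-0.21)]^(1/0.77).
D = 24100 m.
7750^0.384 = 31.15
10500^0.44 = 58.79
1.8^-0.21 = 0.8839
Denominator = 0.0654 × 31.15 × 58.79 × 0.8839 = 105.9
D / 105.9 = 24100 / 105.9 = 227.6
d = 227.6^(1/0.77) = 227.6^1.2987 = 1151 m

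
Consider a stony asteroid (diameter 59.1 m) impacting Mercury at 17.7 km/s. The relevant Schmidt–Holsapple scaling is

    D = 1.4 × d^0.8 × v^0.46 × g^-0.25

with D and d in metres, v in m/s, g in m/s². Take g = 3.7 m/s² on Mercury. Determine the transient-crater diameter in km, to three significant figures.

D ≈ 2.37 km

In SI units: v = 17700 m/s.
d^0.8 = 59.1^0.8 = 26.14
v^0.46 = 17700^0.46 = 89.96
g^-0.25 = 3.7^-0.25 = 0.7210
D = 1.4 × 26.14 × 89.96 × 0.7210 = 2374 m
   = 2.374 km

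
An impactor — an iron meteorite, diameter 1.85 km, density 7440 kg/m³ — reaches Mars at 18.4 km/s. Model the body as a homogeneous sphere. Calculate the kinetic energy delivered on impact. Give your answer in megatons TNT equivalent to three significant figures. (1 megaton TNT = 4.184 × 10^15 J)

d = 1850 m; v = 18400 m/s.
Mass m = (π/6) ρ d³ = (π/6) × 7440 × (1850)³ = 2.467 × 10^13 kg
E = ½ m v² = 0.5 × 2.467 × 10^13 × (18400)² = 4.176 × 10^21 J
   = 4.176 × 10^21 / 4.184×10^15 = 9.981 × 10^5 Mt

E ≈ 9.98 × 10^5 Mt TNT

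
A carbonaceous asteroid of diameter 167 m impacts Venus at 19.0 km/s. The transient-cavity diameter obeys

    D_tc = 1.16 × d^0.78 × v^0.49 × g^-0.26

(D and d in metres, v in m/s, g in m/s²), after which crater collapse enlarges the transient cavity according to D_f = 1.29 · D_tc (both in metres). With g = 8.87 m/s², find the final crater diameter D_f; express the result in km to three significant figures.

D_f ≈ 5.74 km

v = 19000 m/s.
d^0.78 = 167^0.78 = 54.17
v^0.49 = 19000^0.49 = 124.9
g^-0.26 = 8.87^-0.26 = 0.5669
D_tc = 1.16 × 54.17 × 124.9 × 0.5669 = 4449 m
D_f = 1.29 × 4449 = 5739 m
     = 5.739 km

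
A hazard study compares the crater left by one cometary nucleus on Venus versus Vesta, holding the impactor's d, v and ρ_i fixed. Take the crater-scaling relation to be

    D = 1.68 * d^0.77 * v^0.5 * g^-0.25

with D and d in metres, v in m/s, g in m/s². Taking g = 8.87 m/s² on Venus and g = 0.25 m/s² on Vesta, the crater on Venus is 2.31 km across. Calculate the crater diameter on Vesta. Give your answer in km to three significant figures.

D ≈ 5.64 km

All impactor-dependent factors cancel in the ratio, leaving D_Vesta/D_Venus = (g_Vesta/g_Venus)^-0.25.
(0.25/8.87)^-0.25 = 0.02818^-0.25 = 2.441
D_Vesta = 2.441 × 2.31 km = 5.64 km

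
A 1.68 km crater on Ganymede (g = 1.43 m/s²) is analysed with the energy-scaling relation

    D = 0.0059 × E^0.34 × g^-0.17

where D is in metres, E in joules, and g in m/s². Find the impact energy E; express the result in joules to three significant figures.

Rearranging: E = [D / (0.0059 · g^-0.17)]^(1/0.34).
D = 1680 m.
g^-0.17 = 1.43^-0.17 = 0.9410
D / (0.0059 × 0.9410) = 1680 / (5.552 × 10^-3) = 3.026 × 10^5
E = (3.026 × 10^5)^2.9412 = 1.319 × 10^16 J

E ≈ 1.32 × 10^16 J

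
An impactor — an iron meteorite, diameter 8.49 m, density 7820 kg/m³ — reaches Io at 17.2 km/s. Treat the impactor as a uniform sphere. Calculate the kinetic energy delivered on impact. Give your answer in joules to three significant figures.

v = 17200 m/s.
Mass m = (π/6) ρ d³ = (π/6) × 7820 × (8.49)³ = 2.506 × 10^6 kg
E = ½ m v² = 0.5 × 2.506 × 10^6 × (17200)² = 3.707 × 10^14 J

E ≈ 3.71 × 10^14 J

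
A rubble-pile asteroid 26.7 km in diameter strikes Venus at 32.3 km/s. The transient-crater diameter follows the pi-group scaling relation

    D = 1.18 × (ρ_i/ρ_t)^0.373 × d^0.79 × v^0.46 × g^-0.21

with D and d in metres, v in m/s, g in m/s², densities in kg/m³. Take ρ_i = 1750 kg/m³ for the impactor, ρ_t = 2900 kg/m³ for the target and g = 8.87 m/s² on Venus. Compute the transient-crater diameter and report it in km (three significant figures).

D ≈ 230 km

In SI units: d = 26700 m, v = 32300 m/s.
(ρ_i/ρ_t)^0.373 = (1750/2900)^0.373 = 0.8283
d^0.79 = 26700^0.79 = 3140
v^0.46 = 32300^0.46 = 118.6
g^-0.21 = 8.87^-0.21 = 0.6323
D = 1.18 × 0.8283 × 3140 × 118.6 × 0.6323 = 2.301 × 10^5 m
   = 230.1 km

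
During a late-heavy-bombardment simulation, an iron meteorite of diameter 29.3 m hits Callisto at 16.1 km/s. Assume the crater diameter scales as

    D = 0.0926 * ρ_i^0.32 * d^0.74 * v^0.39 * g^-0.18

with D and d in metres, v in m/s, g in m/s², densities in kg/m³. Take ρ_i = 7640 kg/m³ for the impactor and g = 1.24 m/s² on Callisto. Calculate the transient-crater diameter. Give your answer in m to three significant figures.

In SI units: v = 16100 m/s.
ρ_i^0.32 = 7640^0.32 = 17.48
d^0.74 = 29.3^0.74 = 12.18
v^0.39 = 16100^0.39 = 43.72
g^-0.18 = 1.24^-0.18 = 0.9620
D = 0.0926 × 17.48 × 12.18 × 43.72 × 0.9620 = 829.2 m

D ≈ 829 m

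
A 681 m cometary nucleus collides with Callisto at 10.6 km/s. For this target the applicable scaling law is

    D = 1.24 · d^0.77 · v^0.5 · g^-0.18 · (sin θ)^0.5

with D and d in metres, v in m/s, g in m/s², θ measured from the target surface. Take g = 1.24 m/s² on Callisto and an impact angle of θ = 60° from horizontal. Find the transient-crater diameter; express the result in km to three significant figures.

In SI units: v = 10600 m/s.
d^0.77 = 681^0.77 = 151.9
v^0.5 = 10600^0.5 = 103.0
g^-0.18 = 1.24^-0.18 = 0.9620
(sin 60°)^0.5 = 0.8660^0.5 = 0.9306
D = 1.24 × 151.9 × 103.0 × 0.9620 × 0.9306 = 17368 m
   = 17.37 km

D ≈ 17.4 km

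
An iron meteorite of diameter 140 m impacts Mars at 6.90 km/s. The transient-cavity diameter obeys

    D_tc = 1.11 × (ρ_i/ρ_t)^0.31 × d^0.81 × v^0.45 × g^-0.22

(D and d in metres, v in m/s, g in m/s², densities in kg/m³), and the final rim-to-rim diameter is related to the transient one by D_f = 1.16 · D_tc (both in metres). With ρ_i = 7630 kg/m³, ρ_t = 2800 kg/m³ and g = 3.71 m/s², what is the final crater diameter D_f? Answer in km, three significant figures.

D_f ≈ 3.85 km

v = 6900 m/s.
(ρ_i/ρ_t)^0.31 = (7630/2800)^0.31 = 1.364
d^0.81 = 140^0.81 = 54.75
v^0.45 = 6900^0.45 = 53.39
g^-0.22 = 3.71^-0.22 = 0.7494
D_tc = 1.11 × 1.364 × 54.75 × 53.39 × 0.7494 = 3317 m
D_f = 1.16 × 3317 = 3848 m
     = 3.848 km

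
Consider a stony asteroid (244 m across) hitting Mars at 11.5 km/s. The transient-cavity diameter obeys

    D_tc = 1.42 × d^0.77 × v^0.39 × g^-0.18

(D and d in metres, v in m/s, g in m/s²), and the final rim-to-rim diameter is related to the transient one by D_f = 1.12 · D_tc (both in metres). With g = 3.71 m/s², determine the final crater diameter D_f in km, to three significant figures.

D_f ≈ 3.32 km

v = 11500 m/s.
d^0.77 = 244^0.77 = 68.91
v^0.39 = 11500^0.39 = 38.34
g^-0.18 = 3.71^-0.18 = 0.7898
D_tc = 1.42 × 68.91 × 38.34 × 0.7898 = 2963 m
D_f = 1.12 × 2963 = 3319 m
     = 3.319 km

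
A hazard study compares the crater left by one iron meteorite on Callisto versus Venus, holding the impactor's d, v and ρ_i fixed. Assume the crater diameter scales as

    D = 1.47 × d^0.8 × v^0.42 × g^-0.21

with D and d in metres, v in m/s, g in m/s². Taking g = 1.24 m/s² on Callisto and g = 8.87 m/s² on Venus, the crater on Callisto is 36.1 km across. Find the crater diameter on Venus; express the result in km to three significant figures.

All impactor-dependent factors cancel in the ratio, leaving D_Venus/D_Callisto = (g_Venus/g_Callisto)^-0.21.
(8.87/1.24)^-0.21 = 7.153^-0.21 = 0.6615
D_Venus = 0.6615 × 36.1 km = 23.9 km

D ≈ 23.9 km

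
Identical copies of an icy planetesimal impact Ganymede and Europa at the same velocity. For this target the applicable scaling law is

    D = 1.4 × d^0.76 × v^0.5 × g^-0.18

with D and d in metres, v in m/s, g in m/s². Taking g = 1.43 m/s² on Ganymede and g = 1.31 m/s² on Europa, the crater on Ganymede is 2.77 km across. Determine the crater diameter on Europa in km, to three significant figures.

D ≈ 2.81 km

All impactor-dependent factors cancel in the ratio, leaving D_Europa/D_Ganymede = (g_Europa/g_Ganymede)^-0.18.
(1.31/1.43)^-0.18 = 0.9161^-0.18 = 1.016
D_Europa = 1.016 × 2.77 km = 2.81 km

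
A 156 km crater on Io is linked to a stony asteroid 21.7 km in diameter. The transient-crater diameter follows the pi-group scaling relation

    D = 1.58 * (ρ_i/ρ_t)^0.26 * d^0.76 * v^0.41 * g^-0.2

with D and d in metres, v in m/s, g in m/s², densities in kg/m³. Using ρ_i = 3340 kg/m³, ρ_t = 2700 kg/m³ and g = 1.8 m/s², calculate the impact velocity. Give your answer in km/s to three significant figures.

v ≈ 16.2 km/s

Rearranging for v: v = [D / (1.58 · (3340/2700)^0.26 · 21700^0.76 · 1.8^-0.2)]^(1/0.41).
D = 156000 m.
(3340/2700)^0.26 = 1.057
21700^0.76 = 1976
1.8^-0.2 = 0.8891
Denominator = 1.58 × 1.057 × 1976 × 0.8891 = 2934
D / 2934 = 156000 / 2934 = 53.17
v = 53.17^(1/0.41) = 53.17^2.439 = 16177 m/s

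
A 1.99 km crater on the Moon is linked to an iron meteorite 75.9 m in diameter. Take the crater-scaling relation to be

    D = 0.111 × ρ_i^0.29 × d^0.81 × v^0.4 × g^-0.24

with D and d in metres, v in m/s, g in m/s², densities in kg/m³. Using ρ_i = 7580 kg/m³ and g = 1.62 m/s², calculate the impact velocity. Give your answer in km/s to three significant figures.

v ≈ 13.8 km/s

Rearranging for v: v = [D / (0.111 · 7580^0.29 · 75.9^0.81 · 1.62^-0.24)]^(1/0.4).
D = 1990 m.
7580^0.29 = 13.34
75.9^0.81 = 33.34
1.62^-0.24 = 0.8907
Denominator = 0.111 × 13.34 × 33.34 × 0.8907 = 43.97
D / 43.97 = 1990 / 43.97 = 45.26
v = 45.26^(1/0.4) = 45.26^2.5 = 13781 m/s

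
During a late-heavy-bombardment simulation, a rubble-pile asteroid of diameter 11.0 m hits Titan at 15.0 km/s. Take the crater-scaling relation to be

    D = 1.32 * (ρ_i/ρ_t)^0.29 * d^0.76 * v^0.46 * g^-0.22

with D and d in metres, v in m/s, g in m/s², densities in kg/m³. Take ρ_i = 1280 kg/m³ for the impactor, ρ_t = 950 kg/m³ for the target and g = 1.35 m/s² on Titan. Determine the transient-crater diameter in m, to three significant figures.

D ≈ 695 m

In SI units: v = 15000 m/s.
(ρ_i/ρ_t)^0.29 = (1280/950)^0.29 = 1.090
d^0.76 = 11^0.76 = 6.187
v^0.46 = 15000^0.46 = 83.37
g^-0.22 = 1.35^-0.22 = 0.9361
D = 1.32 × 1.090 × 6.187 × 83.37 × 0.9361 = 694.7 m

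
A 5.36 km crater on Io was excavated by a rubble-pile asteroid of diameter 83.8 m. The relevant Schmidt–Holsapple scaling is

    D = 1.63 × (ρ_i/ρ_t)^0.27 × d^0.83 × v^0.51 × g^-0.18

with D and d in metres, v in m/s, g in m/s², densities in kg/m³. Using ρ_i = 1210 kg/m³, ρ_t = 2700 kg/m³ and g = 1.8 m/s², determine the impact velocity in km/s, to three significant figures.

v ≈ 11.0 km/s

Rearranging for v: v = [D / (1.63 · (1210/2700)^0.27 · 83.8^0.83 · 1.8^-0.18)]^(1/0.51).
D = 5360 m.
(1210/2700)^0.27 = 0.8052
83.8^0.83 = 39.47
1.8^-0.18 = 0.8996
Denominator = 1.63 × 0.8052 × 39.47 × 0.8996 = 46.60
D / 46.60 = 5360 / 46.60 = 115.0
v = 115.0^(1/0.51) = 115.0^1.9608 = 10980 m/s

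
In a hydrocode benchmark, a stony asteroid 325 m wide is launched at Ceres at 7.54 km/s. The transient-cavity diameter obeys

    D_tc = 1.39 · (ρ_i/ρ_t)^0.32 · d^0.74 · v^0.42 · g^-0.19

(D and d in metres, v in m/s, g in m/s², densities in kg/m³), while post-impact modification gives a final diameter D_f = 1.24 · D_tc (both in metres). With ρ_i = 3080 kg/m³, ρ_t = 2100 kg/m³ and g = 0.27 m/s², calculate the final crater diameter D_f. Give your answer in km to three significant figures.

D_f ≈ 7.67 km

v = 7540 m/s.
(ρ_i/ρ_t)^0.32 = (3080/2100)^0.32 = 1.130
d^0.74 = 325^0.74 = 72.24
v^0.42 = 7540^0.42 = 42.51
g^-0.19 = 0.27^-0.19 = 1.282
D_tc = 1.39 × 1.130 × 72.24 × 42.51 × 1.282 = 6184 m
D_f = 1.24 × 6184 = 7668 m
     = 7.668 km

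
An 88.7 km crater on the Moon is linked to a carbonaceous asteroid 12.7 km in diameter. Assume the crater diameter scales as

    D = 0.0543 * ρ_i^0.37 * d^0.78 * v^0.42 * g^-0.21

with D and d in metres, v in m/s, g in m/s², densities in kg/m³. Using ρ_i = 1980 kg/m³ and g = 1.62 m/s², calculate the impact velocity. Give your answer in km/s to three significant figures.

Rearranging for v: v = [D / (0.0543 · 1980^0.37 · 12700^0.78 · 1.62^-0.21)]^(1/0.42).
D = 88700 m.
1980^0.37 = 16.59
12700^0.78 = 1588
1.62^-0.21 = 0.9037
Denominator = 0.0543 × 16.59 × 1588 × 0.9037 = 1293
D / 1293 = 88700 / 1293 = 68.60
v = 68.60^(1/0.42) = 68.60^2.381 = 23566 m/s

v ≈ 23.6 km/s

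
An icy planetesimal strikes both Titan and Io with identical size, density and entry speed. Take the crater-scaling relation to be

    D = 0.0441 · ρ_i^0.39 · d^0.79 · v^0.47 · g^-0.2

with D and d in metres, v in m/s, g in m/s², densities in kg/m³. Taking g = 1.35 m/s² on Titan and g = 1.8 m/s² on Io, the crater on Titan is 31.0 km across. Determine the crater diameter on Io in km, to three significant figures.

All impactor-dependent factors cancel in the ratio, leaving D_Io/D_Titan = (g_Io/g_Titan)^-0.2.
(1.8/1.35)^-0.2 = 1.333^-0.2 = 0.9441
D_Io = 0.9441 × 31.0 km = 29.3 km

D ≈ 29.3 km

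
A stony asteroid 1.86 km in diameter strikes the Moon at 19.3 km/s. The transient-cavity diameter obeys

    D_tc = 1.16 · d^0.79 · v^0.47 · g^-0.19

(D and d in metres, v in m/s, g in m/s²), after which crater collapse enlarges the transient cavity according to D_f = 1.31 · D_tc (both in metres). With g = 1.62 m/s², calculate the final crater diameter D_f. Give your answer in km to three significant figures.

In SI: d = 1860 m, v = 19300 m/s.
d^0.79 = 1860^0.79 = 382.8
v^0.47 = 19300^0.47 = 103.3
g^-0.19 = 1.62^-0.19 = 0.9124
D_tc = 1.16 × 382.8 × 103.3 × 0.9124 = 41850 m
D_f = 1.31 × 41850 = 54824 m
     = 54.82 km

D_f ≈ 54.8 km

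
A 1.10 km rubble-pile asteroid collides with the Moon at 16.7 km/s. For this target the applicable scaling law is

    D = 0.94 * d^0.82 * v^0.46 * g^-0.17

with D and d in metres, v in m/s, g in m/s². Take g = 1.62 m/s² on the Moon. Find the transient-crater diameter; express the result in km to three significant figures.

In SI units: d = 1100 m, v = 16700 m/s.
d^0.82 = 1100^0.82 = 311.8
v^0.46 = 16700^0.46 = 87.59
g^-0.17 = 1.62^-0.17 = 0.9213
D = 0.94 × 311.8 × 87.59 × 0.9213 = 23652 m
   = 23.65 km

D ≈ 23.7 km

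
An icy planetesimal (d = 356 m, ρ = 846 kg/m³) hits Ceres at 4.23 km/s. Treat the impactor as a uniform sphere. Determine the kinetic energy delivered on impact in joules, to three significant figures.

E ≈ 1.79 × 10^17 J

v = 4230 m/s.
Mass m = (π/6) ρ d³ = (π/6) × 846 × (356)³ = 1.999 × 10^10 kg
E = ½ m v² = 0.5 × 1.999 × 10^10 × (4230)² = 1.788 × 10^17 J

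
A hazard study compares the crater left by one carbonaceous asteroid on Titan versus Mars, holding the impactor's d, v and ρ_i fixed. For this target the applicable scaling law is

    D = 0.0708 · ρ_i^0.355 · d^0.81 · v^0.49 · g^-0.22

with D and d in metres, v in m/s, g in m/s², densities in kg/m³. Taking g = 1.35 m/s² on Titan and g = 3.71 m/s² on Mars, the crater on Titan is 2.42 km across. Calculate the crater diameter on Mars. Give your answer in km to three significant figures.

All impactor-dependent factors cancel in the ratio, leaving D_Mars/D_Titan = (g_Mars/g_Titan)^-0.22.
(3.71/1.35)^-0.22 = 2.748^-0.22 = 0.8006
D_Mars = 0.8006 × 2.42 km = 1.94 km

D ≈ 1.94 km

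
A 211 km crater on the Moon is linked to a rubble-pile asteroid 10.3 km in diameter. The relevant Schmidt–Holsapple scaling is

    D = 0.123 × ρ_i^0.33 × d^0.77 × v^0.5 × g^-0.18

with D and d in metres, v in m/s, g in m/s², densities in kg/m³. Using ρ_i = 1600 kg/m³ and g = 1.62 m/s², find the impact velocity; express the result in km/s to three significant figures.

v ≈ 17.8 km/s

Rearranging for v: v = [D / (0.123 · 1600^0.33 · 10300^0.77 · 1.62^-0.18)]^(1/0.5).
D = 211000 m.
1600^0.33 = 11.41
10300^0.77 = 1230
1.62^-0.18 = 0.9168
Denominator = 0.123 × 11.41 × 1230 × 0.9168 = 1583
D / 1583 = 211000 / 1583 = 133.3
v = 133.3^(1/0.5) = 133.3^2 = 17769 m/s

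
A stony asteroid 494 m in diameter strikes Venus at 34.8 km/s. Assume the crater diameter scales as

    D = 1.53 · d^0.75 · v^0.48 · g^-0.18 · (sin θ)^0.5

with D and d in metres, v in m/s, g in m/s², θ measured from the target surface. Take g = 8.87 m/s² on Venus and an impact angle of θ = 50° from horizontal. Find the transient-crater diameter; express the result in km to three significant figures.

D ≈ 14.3 km

In SI units: v = 34800 m/s.
d^0.75 = 494^0.75 = 104.8
v^0.48 = 34800^0.48 = 151.3
g^-0.18 = 8.87^-0.18 = 0.6751
(sin 50°)^0.5 = 0.7660^0.5 = 0.8752
D = 1.53 × 104.8 × 151.3 × 0.6751 × 0.8752 = 14334 m
   = 14.33 km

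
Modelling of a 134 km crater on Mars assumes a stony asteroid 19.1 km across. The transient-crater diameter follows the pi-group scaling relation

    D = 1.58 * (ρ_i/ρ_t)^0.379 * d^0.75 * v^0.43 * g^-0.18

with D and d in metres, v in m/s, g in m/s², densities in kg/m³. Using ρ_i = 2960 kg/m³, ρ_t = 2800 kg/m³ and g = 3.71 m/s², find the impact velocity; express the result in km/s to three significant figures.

v ≈ 16.3 km/s

Rearranging for v: v = [D / (1.58 · (2960/2800)^0.379 · 19100^0.75 · 3.71^-0.18)]^(1/0.43).
D = 134000 m.
(2960/2800)^0.379 = 1.021
19100^0.75 = 1625
3.71^-0.18 = 0.7898
Denominator = 1.58 × 1.021 × 1625 × 0.7898 = 2070
D / 2070 = 134000 / 2070 = 64.73
v = 64.73^(1/0.43) = 64.73^2.3256 = 16289 m/s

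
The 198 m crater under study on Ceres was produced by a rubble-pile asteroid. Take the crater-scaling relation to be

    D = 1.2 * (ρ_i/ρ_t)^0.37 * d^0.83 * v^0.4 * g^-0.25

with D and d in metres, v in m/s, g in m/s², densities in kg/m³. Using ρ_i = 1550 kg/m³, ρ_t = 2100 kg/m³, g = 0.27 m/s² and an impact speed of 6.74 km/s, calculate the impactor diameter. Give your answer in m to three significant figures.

d ≈ 5.18 m

Rearranging for d: d = [D / (1.2 · (1550/2100)^0.37 · 6740^0.4 · 0.27^-0.25)]^(1/0.83).
(1550/2100)^0.37 = 0.8937
6740^0.4 = 34.00
0.27^-0.25 = 1.387
Denominator = 1.2 × 0.8937 × 34.00 × 1.387 = 50.57
D / 50.57 = 198 / 50.57 = 3.915
d = 3.915^(1/0.83) = 3.915^1.2048 = 5.178 m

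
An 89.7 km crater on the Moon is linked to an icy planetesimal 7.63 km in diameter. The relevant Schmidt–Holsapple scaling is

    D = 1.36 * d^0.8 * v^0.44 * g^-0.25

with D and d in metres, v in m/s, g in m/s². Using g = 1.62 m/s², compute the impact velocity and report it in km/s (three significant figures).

v ≈ 10.3 km/s

Rearranging for v: v = [D / (1.36 · 7630^0.8 · 1.62^-0.25)]^(1/0.44).
D = 89700 m.
7630^0.8 = 1276
1.62^-0.25 = 0.8864
Denominator = 1.36 × 1276 × 0.8864 = 1538
D / 1538 = 89700 / 1538 = 58.32
v = 58.32^(1/0.44) = 58.32^2.2727 = 10308 m/s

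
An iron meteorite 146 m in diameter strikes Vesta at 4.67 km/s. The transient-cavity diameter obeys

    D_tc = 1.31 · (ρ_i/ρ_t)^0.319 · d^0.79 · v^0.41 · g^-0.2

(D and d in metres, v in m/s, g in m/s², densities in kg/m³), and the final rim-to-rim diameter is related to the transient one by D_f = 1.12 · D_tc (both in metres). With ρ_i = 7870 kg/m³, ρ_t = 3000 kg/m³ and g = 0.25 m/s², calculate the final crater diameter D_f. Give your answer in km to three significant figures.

v = 4670 m/s.
(ρ_i/ρ_t)^0.319 = (7870/3000)^0.319 = 1.360
d^0.79 = 146^0.79 = 51.27
v^0.41 = 4670^0.41 = 31.95
g^-0.2 = 0.25^-0.2 = 1.320
D_tc = 1.31 × 1.360 × 51.27 × 31.95 × 1.320 = 3852 m
D_f = 1.12 × 3852 = 4314 m
     = 4.314 km

D_f ≈ 4.31 km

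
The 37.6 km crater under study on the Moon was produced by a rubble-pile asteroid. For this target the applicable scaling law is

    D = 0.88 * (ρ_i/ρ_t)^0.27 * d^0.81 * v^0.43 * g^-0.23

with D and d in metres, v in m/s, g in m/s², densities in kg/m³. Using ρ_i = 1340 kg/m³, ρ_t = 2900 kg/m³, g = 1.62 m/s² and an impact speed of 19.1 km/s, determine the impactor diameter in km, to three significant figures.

Rearranging for d: d = [D / (0.88 · (1340/2900)^0.27 · 19100^0.43 · 1.62^-0.23)]^(1/0.81).
D = 37600 m.
(1340/2900)^0.27 = 0.8118
19100^0.43 = 69.32
1.62^-0.23 = 0.8950
Denominator = 0.88 × 0.8118 × 69.32 × 0.8950 = 44.32
D / 44.32 = 37600 / 44.32 = 848.4
d = 848.4^(1/0.81) = 848.4^1.2346 = 4127 m

d ≈ 4.13 km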